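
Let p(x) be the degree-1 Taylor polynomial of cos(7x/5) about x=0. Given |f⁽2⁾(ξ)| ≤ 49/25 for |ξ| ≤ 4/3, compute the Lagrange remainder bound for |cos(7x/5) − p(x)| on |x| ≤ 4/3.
392/225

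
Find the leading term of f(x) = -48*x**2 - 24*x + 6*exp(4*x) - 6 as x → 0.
64*x**3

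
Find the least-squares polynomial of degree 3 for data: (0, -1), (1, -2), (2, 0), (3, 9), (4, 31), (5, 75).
-74/63 + (395/378)x + (-605/252)x² + (113/108)x³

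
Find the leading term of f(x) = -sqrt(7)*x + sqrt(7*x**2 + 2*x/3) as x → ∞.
sqrt(7)/21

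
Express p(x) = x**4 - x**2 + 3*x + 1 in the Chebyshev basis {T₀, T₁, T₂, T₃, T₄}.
(7/8)T₀ + (3)T₁ + (1/8)T₄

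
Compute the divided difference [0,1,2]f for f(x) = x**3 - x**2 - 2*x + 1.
2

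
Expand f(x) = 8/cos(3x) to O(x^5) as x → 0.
8 + 36*x**2 + 135*x**4 + O(x**5)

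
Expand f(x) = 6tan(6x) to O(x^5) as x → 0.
36*x + 432*x**3 + O(x**5)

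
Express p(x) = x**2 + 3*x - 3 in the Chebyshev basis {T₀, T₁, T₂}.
(-5/2)T₀ + (3)T₁ + (1/2)T₂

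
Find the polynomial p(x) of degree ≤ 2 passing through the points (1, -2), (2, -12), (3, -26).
-2*x**2 - 4*x + 4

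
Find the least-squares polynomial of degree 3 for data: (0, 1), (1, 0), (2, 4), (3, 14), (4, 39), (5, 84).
17/21 + (7/18)x + (-31/21)x² + (17/18)x³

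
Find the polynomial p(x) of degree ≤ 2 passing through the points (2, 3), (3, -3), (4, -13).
-2*x**2 + 4*x + 3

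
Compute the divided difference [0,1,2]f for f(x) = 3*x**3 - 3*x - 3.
9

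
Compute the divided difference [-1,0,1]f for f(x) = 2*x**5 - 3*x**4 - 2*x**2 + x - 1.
-5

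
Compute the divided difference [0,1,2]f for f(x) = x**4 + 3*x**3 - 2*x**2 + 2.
14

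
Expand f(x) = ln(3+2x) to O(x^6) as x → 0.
log(3) + 2*x/3 - 2*x**2/9 + 8*x**3/81 - 4*x**4/81 + 32*x**5/1215 + O(x**6)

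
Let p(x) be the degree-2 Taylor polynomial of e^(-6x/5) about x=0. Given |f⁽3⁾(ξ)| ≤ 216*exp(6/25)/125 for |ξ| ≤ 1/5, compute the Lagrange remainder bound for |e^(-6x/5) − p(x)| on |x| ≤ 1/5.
36*exp(6/25)/15625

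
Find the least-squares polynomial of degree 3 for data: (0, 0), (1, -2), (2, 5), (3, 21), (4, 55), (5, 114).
-37/126 + (-1265/756)x + (-1/18)x² + (107/108)x³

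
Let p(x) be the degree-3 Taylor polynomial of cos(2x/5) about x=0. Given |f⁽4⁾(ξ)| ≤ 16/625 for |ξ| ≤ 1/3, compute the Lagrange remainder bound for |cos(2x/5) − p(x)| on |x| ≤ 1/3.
2/151875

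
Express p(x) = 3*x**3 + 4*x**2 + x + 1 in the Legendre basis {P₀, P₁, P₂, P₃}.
(7/3)P₀ + (14/5)P₁ + (8/3)P₂ + (6/5)P₃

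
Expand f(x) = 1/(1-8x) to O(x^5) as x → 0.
1 + 8*x + 64*x**2 + 512*x**3 + 4096*x**4 + O(x**5)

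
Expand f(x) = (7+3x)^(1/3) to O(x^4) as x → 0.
7**(1/3) + 7**(1/3)*x/7 - 7**(1/3)*x**2/49 + 5*7**(1/3)*x**3/1029 + O(x**4)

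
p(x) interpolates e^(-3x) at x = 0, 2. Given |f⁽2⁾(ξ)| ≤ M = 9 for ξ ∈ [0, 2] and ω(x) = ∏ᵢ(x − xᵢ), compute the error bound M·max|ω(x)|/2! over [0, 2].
9/2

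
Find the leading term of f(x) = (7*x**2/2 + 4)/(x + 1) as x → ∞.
7*x/2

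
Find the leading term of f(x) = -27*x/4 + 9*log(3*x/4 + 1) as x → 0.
-81*x**2/32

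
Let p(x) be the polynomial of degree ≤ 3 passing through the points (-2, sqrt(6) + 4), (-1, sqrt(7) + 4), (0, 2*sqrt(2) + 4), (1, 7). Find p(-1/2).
-sqrt(6)/16 + 9*sqrt(7)/16 + 9*sqrt(2)/8 + 61/16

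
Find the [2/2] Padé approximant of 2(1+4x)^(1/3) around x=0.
(224*x**2/27 + 28*x/3 + 2)/(40*x**2/27 + 10*x/3 + 1)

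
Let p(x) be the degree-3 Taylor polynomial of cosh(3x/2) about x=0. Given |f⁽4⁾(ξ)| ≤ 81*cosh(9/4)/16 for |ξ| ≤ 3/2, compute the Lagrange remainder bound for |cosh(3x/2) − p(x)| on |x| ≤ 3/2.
2187*cosh(9/4)/2048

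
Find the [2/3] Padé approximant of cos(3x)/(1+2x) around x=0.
(1 - 15*x**2/4)/(3*x**3/2 + 3*x**2/4 + 2*x + 1)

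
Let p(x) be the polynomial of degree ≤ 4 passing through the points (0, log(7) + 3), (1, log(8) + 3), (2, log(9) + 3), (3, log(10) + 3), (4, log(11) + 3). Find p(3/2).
log(6*11**(3/128)*2**(1/4)*3**(13/32)*5**(27/32)*7**(123/128)/35) + 3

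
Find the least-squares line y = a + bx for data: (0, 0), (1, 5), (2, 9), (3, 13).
a = 3/10, b = 43/10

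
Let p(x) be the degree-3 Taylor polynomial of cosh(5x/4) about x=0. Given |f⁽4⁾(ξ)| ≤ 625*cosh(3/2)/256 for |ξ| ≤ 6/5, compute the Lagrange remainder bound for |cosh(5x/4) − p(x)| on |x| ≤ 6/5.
27*cosh(3/2)/128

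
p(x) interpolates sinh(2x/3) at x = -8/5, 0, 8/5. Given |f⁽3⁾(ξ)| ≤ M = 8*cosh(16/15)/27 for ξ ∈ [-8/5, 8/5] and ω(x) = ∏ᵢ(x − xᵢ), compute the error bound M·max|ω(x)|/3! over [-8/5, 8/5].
4096*sqrt(3)*cosh(16/15)/91125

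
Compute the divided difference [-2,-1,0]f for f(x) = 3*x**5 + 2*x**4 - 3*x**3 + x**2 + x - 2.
-21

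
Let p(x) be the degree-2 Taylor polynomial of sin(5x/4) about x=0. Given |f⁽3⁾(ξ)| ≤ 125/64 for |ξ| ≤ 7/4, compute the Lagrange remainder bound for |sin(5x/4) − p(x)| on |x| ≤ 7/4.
42875/24576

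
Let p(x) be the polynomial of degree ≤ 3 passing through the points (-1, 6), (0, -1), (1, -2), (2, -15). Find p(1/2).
-9/8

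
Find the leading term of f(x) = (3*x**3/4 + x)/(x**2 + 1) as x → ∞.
3*x/4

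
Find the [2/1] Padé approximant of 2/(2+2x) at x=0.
1/(x + 1)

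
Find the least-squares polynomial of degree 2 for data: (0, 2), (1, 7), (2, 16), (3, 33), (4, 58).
86/35 + (3/35)x + (24/7)x²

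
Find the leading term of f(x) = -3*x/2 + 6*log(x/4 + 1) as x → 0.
-3*x**2/16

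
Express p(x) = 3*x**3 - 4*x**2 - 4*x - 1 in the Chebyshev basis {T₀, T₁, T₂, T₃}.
(-3)T₀ + (-7/4)T₁ + (-2)T₂ + (3/4)T₃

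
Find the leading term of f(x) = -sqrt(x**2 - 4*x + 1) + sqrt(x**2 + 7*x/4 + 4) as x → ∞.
23/8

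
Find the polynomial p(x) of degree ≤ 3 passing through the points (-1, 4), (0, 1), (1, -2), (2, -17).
-2*x**3 - x + 1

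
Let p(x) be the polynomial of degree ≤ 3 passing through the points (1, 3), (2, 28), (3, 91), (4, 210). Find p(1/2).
-7/8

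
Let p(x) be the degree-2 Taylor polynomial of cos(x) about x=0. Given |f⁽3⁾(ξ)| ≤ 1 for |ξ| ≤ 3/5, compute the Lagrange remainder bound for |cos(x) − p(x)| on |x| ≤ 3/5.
9/250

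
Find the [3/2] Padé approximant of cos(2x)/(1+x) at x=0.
(4*x**3/3 - 4*x**2/3 - x + 1)/(1 - x**2/3)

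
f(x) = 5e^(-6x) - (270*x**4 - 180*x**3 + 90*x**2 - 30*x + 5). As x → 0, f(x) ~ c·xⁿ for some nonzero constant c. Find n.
5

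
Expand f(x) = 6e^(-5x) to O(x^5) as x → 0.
6 - 30*x + 75*x**2 - 125*x**3 + 625*x**4/4 + O(x**5)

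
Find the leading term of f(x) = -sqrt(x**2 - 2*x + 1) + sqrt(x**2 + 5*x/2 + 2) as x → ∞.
9/4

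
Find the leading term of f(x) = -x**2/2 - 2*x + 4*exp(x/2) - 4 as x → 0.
x**3/12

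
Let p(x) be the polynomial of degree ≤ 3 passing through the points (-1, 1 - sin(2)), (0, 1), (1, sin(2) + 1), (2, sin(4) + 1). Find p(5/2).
-15*sin(2)/8 + 35*sin(4)/16 + 1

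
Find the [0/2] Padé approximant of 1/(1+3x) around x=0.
1/(3*x + 1)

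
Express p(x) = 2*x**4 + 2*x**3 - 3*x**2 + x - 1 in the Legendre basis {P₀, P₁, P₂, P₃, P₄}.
(-8/5)P₀ + (11/5)P₁ + (-6/7)P₂ + (4/5)P₃ + (16/35)P₄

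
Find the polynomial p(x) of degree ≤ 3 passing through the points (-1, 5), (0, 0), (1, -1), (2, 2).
2*x**2 - 3*x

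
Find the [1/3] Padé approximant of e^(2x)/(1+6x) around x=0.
(11*x/16 + 1)/(91*x**3/24 - 29*x**2/4 + 75*x/16 + 1)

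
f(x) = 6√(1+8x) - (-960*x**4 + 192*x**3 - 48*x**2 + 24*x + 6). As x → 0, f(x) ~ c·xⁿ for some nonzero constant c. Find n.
5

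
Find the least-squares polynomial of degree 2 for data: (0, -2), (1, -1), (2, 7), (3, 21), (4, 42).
-71/35 + (-15/7)x + (23/7)x²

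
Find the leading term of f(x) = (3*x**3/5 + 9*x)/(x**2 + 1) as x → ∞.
3*x/5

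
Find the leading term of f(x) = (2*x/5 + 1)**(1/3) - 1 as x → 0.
2*x/15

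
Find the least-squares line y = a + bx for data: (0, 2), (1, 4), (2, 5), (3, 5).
a = 5/2, b = 1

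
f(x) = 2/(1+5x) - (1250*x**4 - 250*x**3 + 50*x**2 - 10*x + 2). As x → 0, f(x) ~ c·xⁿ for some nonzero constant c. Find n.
5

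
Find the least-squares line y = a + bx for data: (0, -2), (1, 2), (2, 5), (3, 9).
a = -19/10, b = 18/5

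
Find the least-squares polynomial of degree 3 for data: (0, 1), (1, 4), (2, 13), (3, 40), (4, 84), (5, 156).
143/126 + (31/756)x + (155/126)x² + (107/108)x³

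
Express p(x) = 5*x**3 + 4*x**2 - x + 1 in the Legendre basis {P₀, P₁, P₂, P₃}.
(7/3)P₀ + (2)P₁ + (8/3)P₂ + (2)P₃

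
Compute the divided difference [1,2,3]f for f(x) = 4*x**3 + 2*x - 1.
24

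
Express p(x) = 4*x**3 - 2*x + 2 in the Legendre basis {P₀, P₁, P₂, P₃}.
(2)P₀ + (2/5)P₁ + (8/5)P₃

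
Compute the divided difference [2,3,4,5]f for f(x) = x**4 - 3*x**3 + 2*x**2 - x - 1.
11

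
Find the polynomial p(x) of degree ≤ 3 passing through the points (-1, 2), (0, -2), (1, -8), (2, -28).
-2*x**3 - x**2 - 3*x - 2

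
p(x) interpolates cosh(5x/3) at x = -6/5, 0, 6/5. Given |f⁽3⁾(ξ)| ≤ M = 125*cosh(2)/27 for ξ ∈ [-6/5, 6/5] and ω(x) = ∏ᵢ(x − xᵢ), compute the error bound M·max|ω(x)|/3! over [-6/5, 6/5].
8*sqrt(3)*cosh(2)/27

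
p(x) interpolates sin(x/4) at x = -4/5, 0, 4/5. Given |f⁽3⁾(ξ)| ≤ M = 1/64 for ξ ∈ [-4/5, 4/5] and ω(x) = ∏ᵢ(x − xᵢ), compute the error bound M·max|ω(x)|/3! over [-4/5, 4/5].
sqrt(3)/3375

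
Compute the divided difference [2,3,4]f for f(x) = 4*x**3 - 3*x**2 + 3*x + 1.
33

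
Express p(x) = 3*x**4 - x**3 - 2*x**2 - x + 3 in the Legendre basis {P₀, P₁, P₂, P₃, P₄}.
(44/15)P₀ + (-8/5)P₁ + (8/21)P₂ + (-2/5)P₃ + (24/35)P₄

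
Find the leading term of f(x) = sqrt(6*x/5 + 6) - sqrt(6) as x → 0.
sqrt(6)*x/10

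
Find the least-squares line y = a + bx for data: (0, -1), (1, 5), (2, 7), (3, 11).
a = -1/5, b = 19/5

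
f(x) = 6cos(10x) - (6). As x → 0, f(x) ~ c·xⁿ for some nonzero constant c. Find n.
2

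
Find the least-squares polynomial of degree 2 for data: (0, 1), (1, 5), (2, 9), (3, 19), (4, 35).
59/35 + (-13/35)x + (15/7)x²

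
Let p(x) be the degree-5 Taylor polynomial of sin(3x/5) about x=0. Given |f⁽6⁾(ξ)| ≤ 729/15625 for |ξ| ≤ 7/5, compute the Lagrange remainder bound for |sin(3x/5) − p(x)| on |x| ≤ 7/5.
9529569/19531250000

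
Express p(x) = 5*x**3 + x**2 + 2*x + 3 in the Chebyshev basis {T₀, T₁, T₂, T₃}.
(7/2)T₀ + (23/4)T₁ + (1/2)T₂ + (5/4)T₃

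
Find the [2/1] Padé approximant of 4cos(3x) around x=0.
4 - 18*x**2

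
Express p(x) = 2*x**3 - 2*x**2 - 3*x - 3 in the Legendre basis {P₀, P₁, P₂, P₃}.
(-11/3)P₀ + (-9/5)P₁ + (-4/3)P₂ + (4/5)P₃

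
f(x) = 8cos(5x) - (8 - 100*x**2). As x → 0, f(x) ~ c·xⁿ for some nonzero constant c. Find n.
4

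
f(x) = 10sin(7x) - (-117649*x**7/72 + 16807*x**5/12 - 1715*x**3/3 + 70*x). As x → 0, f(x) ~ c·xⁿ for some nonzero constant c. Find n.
9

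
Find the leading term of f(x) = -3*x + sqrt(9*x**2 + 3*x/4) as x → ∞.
1/8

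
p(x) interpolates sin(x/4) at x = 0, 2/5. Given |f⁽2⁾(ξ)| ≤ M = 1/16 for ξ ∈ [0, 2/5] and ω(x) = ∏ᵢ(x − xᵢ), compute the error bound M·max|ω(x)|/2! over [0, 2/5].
1/800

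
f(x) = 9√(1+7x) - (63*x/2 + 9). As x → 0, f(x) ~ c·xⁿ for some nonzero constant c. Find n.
2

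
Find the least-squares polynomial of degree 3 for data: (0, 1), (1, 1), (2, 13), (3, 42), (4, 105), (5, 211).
7/9 + (64/189)x + (-151/126)x² + (103/54)x³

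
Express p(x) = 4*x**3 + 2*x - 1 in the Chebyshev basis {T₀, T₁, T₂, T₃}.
-T₀ + (5)T₁ + T₃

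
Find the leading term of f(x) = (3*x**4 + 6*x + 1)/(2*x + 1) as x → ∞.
3*x**3/2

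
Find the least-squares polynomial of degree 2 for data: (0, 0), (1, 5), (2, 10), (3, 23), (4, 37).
11/35 + (62/35)x + (13/7)x²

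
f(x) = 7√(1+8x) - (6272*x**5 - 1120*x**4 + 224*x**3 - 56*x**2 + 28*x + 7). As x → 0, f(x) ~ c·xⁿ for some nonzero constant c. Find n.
6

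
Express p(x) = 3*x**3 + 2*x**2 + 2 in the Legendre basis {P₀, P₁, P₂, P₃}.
(8/3)P₀ + (9/5)P₁ + (4/3)P₂ + (6/5)P₃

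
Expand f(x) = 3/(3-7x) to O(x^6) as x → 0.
1 + 7*x/3 + 49*x**2/9 + 343*x**3/27 + 2401*x**4/81 + 16807*x**5/243 + O(x**6)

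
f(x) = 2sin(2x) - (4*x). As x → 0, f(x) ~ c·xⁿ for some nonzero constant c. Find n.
3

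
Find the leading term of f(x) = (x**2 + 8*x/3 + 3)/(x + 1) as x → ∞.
x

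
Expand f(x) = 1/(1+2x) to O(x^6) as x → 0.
1 - 2*x + 4*x**2 - 8*x**3 + 16*x**4 - 32*x**5 + O(x**6)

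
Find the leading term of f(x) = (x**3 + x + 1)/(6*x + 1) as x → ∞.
x**2/6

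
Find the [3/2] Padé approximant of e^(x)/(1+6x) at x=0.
(11717*x**3/274260 + 3291*x**2/13060 + 17187*x/22855 + 1)/(-136033*x**2/91420 + 131462*x/22855 + 1)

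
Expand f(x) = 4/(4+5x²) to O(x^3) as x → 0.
1 - 5*x**2/4 + O(x**3)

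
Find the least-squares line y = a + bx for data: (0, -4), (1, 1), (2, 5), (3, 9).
a = -37/10, b = 43/10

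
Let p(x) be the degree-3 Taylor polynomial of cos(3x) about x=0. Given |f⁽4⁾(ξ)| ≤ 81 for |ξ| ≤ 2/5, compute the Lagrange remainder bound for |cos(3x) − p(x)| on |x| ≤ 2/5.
54/625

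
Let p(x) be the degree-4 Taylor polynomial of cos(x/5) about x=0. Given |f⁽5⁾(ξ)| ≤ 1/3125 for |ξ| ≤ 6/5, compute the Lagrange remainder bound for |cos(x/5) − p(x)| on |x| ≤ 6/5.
324/48828125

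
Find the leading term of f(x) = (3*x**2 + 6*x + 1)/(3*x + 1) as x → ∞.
x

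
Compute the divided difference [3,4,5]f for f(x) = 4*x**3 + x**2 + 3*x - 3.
49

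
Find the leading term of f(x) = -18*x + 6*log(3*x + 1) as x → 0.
-27*x**2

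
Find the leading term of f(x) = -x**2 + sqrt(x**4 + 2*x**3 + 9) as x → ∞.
x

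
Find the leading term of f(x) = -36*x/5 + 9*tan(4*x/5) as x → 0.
192*x**3/125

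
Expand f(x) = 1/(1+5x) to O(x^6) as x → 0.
1 - 5*x + 25*x**2 - 125*x**3 + 625*x**4 - 3125*x**5 + O(x**6)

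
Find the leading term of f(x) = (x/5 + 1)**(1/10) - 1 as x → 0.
x/50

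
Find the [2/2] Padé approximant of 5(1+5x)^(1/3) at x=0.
(875*x**2/27 + 175*x/6 + 5)/(125*x**2/54 + 25*x/6 + 1)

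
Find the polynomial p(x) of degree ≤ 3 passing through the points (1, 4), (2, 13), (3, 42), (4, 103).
2*x**3 - 2*x**2 + x + 3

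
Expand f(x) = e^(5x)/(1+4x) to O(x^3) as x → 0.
1 + x + 17*x**2/2 + O(x**3)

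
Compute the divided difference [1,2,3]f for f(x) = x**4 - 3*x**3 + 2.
7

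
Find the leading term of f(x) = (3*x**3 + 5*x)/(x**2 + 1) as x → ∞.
3*x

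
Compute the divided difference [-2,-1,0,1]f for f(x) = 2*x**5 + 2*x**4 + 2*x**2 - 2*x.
6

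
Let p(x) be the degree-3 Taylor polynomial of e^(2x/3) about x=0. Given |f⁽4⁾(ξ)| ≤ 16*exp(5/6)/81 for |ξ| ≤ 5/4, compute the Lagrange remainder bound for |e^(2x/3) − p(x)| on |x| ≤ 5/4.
625*exp(5/6)/31104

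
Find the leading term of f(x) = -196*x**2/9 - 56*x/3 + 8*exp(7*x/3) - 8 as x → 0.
1372*x**3/81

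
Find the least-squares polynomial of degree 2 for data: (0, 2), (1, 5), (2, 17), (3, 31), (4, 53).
12/7 + (48/35)x + (20/7)x²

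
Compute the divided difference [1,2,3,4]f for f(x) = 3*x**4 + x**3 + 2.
31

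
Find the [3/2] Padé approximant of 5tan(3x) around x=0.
(-9*x**3 + 15*x)/(1 - 18*x**2/5)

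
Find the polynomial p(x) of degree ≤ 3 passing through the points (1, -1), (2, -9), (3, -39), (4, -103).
-2*x**3 + x**2 + 3*x - 3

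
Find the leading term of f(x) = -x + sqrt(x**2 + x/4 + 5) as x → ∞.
1/8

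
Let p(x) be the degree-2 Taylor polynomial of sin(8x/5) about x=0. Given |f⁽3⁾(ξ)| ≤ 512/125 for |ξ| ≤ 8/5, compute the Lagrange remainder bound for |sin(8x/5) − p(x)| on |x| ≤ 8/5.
131072/46875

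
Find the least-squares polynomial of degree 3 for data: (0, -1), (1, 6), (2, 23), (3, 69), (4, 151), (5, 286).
-53/63 + (817/189)x + (-20/63)x² + (59/27)x³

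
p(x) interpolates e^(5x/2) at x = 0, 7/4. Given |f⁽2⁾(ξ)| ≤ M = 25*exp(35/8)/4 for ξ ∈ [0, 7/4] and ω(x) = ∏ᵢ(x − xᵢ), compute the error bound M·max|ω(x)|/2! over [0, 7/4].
1225*exp(35/8)/512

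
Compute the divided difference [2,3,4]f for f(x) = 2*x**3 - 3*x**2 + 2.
15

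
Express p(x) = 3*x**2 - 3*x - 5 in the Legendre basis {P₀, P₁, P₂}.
(-4)P₀ + (-3)P₁ + (2)P₂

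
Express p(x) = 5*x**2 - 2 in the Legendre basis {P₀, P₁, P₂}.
(-1/3)P₀ + (10/3)P₂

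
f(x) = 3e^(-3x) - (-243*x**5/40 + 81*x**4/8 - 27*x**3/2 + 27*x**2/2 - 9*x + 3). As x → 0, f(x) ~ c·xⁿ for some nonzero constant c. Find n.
6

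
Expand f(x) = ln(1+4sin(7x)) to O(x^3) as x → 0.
28*x - 392*x**2 + O(x**3)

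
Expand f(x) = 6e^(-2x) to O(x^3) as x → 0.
6 - 12*x + 12*x**2 + O(x**3)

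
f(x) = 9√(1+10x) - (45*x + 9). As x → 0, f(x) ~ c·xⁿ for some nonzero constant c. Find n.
2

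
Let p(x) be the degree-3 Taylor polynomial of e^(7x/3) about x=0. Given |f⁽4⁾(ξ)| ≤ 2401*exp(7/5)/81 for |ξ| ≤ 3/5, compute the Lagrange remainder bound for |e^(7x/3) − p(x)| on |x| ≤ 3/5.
2401*exp(7/5)/15000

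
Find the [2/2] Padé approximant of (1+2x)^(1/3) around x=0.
(28*x**2/27 + 7*x/3 + 1)/(10*x**2/27 + 5*x/3 + 1)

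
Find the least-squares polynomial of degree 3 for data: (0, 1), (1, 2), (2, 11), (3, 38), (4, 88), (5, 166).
151/126 + (-2053/756)x + (229/126)x² + (115/108)x³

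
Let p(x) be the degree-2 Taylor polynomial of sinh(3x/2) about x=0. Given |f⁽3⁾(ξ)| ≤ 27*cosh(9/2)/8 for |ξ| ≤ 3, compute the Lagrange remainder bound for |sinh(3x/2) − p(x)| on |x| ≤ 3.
243*cosh(9/2)/16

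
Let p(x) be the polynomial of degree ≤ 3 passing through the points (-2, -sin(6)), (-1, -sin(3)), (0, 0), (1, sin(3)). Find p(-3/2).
-7*sin(3)/8 - 5*sin(6)/16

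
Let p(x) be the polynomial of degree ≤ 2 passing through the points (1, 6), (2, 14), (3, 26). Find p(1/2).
7/2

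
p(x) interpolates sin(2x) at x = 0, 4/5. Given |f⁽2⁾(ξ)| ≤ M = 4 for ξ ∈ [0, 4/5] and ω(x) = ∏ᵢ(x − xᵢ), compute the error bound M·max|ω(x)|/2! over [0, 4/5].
8/25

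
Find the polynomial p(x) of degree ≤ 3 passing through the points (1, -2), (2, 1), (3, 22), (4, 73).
2*x**3 - 3*x**2 - 2*x + 1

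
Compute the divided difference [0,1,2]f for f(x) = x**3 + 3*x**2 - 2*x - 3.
6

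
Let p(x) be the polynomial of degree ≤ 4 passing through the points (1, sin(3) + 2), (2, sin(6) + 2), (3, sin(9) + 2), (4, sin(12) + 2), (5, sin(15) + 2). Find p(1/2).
35*sin(15)/128 + 315*sin(3)/128 - 45*sin(12)/32 - 105*sin(6)/32 + 189*sin(9)/64 + 2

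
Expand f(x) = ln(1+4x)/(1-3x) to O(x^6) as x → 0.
4*x + 4*x**2 + 100*x**3/3 + 36*x**4 + 1564*x**5/5 + O(x**6)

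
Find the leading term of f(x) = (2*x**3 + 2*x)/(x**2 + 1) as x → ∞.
2*x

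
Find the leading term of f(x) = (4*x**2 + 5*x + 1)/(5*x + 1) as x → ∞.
4*x/5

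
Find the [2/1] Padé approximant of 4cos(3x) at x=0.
4 - 18*x**2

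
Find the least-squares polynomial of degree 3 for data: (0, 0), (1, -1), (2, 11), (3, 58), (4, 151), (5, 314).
1/42 + (-649/252)x + (-139/84)x² + (53/18)x³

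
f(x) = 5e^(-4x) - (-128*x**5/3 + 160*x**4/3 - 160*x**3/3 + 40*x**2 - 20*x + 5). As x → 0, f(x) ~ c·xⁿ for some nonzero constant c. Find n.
6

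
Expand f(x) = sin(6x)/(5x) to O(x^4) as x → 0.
6/5 - 36*x**2/5 + O(x**4)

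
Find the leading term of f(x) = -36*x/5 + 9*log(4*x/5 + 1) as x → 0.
-72*x**2/25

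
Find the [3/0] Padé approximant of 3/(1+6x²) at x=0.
3 - 18*x**2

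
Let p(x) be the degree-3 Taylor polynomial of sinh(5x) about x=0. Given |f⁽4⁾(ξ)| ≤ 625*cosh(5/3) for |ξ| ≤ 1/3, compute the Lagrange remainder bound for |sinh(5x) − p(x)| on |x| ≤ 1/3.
625*cosh(5/3)/1944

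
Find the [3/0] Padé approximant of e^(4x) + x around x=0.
32*x**3/3 + 8*x**2 + 5*x + 1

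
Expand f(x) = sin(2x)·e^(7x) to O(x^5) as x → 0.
2*x + 14*x**2 + 143*x**3/3 + 105*x**4 + O(x**5)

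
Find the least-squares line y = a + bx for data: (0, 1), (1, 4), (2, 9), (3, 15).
a = 1/5, b = 47/10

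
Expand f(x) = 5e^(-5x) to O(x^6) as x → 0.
5 - 25*x + 125*x**2/2 - 625*x**3/6 + 3125*x**4/24 - 3125*x**5/24 + O(x**6)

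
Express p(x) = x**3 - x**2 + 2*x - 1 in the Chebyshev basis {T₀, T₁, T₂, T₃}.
(-3/2)T₀ + (11/4)T₁ + (-1/2)T₂ + (1/4)T₃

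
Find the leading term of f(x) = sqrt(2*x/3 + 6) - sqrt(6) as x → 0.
sqrt(6)*x/18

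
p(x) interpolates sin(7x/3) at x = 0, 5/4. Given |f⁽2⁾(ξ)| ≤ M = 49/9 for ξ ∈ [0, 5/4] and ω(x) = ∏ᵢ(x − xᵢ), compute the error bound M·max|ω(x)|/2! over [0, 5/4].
1225/1152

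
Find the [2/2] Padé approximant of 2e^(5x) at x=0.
(25*x**2/6 + 5*x + 2)/(25*x**2/12 - 5*x/2 + 1)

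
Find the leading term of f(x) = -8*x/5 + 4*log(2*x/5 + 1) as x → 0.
-8*x**2/25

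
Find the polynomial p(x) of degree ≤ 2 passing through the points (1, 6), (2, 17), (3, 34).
3*x**2 + 2*x + 1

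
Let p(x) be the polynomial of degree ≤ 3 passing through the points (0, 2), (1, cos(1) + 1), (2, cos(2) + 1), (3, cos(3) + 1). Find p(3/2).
9*cos(2)/16 - cos(3)/16 + 9*cos(1)/16 + 15/16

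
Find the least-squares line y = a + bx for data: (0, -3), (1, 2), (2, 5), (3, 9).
a = -13/5, b = 39/10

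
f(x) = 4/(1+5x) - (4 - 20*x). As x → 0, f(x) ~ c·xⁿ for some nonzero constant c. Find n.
2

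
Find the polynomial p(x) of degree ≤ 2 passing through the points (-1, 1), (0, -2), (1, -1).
2*x**2 - x - 2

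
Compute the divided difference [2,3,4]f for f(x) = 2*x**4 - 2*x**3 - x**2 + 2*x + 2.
91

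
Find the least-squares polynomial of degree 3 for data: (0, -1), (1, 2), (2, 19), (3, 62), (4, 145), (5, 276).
-8/9 + (-289/378)x + (179/126)x² + (53/27)x³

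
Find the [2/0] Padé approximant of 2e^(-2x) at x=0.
4*x**2 - 4*x + 2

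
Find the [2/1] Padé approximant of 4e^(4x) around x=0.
(32*x**2/3 + 32*x/3 + 4)/(1 - 4*x/3)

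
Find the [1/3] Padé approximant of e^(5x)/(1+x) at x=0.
(5*x/8 + 1)/(-175*x**3/48 + 5*x**2 - 27*x/8 + 1)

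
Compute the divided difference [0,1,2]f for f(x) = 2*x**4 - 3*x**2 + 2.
11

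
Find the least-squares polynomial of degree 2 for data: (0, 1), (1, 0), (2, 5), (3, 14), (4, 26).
24/35 + (-76/35)x + (15/7)x²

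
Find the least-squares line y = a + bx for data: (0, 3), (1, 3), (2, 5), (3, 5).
a = 14/5, b = 4/5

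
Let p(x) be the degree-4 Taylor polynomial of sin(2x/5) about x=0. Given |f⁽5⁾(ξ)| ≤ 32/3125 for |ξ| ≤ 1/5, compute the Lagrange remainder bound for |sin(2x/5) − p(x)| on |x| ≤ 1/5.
4/146484375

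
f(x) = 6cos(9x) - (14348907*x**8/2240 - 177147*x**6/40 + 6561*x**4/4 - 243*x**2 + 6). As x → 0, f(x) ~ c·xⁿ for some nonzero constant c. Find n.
10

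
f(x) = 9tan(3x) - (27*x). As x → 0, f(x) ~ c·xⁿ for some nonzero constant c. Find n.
3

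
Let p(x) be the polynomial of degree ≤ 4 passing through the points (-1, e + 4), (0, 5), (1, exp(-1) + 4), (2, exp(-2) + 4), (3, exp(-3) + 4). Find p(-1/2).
(-70*exp(2) - 5 + 28*e + (35*e + 652)*exp(3))*exp(-3)/128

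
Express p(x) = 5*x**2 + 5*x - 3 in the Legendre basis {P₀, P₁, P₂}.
(-4/3)P₀ + (5)P₁ + (10/3)P₂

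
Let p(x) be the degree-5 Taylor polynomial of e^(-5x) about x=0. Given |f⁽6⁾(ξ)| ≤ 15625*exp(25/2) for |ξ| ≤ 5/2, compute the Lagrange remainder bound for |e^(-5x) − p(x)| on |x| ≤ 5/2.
48828125*exp(25/2)/9216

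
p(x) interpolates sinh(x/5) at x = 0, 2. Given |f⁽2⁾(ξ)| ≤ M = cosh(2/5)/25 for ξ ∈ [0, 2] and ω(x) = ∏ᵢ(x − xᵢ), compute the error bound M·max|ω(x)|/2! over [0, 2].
cosh(2/5)/50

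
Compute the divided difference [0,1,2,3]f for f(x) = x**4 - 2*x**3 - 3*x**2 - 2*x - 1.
4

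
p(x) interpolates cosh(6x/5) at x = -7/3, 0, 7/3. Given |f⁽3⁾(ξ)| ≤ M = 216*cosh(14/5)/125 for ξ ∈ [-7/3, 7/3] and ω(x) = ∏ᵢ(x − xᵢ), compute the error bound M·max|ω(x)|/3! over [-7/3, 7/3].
2744*sqrt(3)*cosh(14/5)/3375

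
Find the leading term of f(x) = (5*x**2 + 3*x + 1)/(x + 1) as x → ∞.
5*x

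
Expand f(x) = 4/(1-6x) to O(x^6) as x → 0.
4 + 24*x + 144*x**2 + 864*x**3 + 5184*x**4 + 31104*x**5 + O(x**6)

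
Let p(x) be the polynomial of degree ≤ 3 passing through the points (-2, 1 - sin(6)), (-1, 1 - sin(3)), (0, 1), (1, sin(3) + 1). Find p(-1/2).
-5*sin(3)/8 + sin(6)/16 + 1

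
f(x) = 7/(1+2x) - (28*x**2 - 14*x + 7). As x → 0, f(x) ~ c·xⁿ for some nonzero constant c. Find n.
3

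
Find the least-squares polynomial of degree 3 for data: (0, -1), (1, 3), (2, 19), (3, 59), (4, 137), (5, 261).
-8/9 + (467/378)x + (53/126)x² + (53/27)x³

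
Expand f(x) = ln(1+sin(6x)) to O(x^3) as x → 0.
6*x - 18*x**2 + O(x**3)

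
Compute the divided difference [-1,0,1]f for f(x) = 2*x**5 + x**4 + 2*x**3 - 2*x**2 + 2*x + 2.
-1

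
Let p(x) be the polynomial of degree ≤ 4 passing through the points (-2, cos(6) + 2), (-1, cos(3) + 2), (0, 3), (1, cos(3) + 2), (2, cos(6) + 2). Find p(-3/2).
21*cos(3)/16 + 15*cos(6)/64 + 93/64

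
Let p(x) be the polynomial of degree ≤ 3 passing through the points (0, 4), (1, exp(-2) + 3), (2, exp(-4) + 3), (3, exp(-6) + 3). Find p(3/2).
(-1 + 9*exp(2) + 9*exp(4) + 47*exp(6))*exp(-6)/16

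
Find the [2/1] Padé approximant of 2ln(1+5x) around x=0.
5*x*(5*x + 6)/(3*(10*x/3 + 1))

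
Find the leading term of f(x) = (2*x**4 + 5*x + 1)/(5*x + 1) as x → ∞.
2*x**3/5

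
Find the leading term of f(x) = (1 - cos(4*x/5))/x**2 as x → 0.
8/25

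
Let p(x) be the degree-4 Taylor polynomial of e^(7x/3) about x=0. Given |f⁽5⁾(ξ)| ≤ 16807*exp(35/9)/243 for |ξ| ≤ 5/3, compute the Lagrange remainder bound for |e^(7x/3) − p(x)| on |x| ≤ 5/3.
10504375*exp(35/9)/1417176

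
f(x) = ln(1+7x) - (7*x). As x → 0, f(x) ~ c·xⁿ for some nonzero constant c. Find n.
2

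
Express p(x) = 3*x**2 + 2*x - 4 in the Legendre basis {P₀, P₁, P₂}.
(-3)P₀ + (2)P₁ + (2)P₂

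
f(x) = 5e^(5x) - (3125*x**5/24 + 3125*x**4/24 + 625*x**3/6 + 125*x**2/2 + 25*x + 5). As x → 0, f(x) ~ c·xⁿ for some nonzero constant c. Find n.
6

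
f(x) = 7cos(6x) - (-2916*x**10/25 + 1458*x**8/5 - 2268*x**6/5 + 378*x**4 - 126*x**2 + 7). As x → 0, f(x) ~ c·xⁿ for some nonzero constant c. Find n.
12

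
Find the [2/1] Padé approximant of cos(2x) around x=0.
1 - 2*x**2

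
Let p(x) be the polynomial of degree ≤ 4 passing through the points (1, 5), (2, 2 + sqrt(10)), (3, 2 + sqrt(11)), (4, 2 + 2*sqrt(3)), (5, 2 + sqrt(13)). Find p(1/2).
-105*sqrt(10)/32 - 45*sqrt(3)/16 + 35*sqrt(13)/128 + 1201/128 + 189*sqrt(11)/64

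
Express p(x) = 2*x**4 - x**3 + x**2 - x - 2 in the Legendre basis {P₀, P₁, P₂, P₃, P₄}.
(-19/15)P₀ + (-8/5)P₁ + (38/21)P₂ + (-2/5)P₃ + (16/35)P₄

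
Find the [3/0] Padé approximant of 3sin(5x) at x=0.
-125*x**3/2 + 15*x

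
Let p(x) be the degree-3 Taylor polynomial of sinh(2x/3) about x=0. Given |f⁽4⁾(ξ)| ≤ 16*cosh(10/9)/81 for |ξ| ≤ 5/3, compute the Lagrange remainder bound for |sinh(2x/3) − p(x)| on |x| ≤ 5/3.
1250*cosh(10/9)/19683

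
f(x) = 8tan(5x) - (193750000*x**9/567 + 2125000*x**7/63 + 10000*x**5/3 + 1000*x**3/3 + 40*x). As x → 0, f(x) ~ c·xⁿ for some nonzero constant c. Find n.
11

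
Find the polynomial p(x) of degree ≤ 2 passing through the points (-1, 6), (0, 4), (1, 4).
x**2 - x + 4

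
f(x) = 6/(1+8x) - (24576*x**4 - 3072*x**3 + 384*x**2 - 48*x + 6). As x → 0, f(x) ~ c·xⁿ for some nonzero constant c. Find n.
5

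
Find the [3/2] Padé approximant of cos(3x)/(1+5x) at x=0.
(3825*x**3/164 - 765*x**2/164 - 5*x + 1)/(1 - 4127*x**2/164)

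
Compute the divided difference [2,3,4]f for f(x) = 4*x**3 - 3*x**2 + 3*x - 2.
33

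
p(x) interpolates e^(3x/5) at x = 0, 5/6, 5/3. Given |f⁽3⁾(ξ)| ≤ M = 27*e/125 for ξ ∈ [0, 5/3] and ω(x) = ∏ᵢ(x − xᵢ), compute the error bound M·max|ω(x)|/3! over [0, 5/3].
sqrt(3)*e/216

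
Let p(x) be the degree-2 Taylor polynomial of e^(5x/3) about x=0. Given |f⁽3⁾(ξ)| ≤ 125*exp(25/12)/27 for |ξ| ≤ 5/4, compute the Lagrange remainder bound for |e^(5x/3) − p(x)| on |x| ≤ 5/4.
15625*exp(25/12)/10368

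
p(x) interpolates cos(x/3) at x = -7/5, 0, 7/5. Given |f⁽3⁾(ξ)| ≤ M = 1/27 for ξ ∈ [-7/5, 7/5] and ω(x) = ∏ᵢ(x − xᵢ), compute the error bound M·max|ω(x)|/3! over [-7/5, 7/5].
343*sqrt(3)/91125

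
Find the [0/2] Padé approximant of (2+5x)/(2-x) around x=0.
1/(15*x**2/2 - 3*x + 1)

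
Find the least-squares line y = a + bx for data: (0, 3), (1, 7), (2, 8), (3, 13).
a = 31/10, b = 31/10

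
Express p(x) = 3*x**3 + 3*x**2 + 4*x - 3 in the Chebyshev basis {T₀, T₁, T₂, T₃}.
(-3/2)T₀ + (25/4)T₁ + (3/2)T₂ + (3/4)T₃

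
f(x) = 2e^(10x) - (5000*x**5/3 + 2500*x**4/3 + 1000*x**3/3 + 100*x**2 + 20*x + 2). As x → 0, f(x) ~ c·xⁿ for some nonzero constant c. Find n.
6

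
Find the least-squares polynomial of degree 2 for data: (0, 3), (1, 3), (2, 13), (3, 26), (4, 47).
92/35 + (-123/70)x + (45/14)x²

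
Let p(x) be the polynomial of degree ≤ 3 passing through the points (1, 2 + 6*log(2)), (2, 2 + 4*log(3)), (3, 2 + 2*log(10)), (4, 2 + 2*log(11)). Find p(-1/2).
2 + log(10995116277760000000000000000*11**(5/8)*2**(1/4)*3**(3/4)*5**(7/8)/12846465423973394586004152411)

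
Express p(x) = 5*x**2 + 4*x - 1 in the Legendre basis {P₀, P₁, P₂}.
(2/3)P₀ + (4)P₁ + (10/3)P₂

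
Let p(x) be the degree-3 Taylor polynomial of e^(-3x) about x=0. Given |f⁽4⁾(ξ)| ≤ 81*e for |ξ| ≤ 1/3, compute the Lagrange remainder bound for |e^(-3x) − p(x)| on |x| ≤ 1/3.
e/24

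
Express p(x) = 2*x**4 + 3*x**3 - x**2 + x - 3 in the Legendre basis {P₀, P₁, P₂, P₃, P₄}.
(-44/15)P₀ + (14/5)P₁ + (10/21)P₂ + (6/5)P₃ + (16/35)P₄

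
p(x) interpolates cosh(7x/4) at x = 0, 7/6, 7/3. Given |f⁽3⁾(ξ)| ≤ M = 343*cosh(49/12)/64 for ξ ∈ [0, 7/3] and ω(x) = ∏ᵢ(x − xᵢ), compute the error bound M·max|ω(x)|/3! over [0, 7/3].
117649*sqrt(3)*cosh(49/12)/373248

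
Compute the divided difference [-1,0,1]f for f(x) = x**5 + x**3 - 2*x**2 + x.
-2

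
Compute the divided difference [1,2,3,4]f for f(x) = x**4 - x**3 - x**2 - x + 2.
9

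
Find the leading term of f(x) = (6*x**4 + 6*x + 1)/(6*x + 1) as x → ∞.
x**3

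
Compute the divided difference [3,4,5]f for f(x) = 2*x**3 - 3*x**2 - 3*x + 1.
21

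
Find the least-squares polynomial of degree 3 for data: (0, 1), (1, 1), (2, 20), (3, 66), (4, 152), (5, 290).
5/6 + (-1037/252)x + (247/84)x² + (17/9)x³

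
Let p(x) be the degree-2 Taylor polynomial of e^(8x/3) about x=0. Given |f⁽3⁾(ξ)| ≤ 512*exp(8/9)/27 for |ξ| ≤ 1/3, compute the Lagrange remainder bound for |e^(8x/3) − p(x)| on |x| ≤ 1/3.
256*exp(8/9)/2187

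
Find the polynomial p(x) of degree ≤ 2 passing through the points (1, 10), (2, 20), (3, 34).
2*x**2 + 4*x + 4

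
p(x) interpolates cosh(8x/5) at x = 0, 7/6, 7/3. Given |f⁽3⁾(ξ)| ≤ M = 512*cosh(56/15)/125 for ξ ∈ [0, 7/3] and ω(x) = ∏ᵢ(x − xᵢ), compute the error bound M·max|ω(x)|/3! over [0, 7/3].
21952*sqrt(3)*cosh(56/15)/91125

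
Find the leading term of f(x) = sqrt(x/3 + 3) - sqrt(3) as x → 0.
sqrt(3)*x/18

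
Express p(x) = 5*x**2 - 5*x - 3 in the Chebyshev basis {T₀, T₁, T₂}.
(-1/2)T₀ + (-5)T₁ + (5/2)T₂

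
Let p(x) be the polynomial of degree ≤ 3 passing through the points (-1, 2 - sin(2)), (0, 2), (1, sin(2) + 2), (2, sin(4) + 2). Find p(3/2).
5*sin(4)/16 + 7*sin(2)/8 + 2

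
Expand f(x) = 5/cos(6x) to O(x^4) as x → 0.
5 + 90*x**2 + O(x**4)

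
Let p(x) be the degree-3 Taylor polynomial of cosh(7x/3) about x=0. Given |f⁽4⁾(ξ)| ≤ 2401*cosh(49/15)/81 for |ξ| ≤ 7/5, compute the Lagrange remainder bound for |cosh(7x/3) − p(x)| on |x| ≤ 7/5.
5764801*cosh(49/15)/1215000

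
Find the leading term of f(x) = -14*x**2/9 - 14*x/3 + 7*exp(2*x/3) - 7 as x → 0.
28*x**3/81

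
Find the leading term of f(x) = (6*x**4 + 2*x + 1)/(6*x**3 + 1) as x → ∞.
x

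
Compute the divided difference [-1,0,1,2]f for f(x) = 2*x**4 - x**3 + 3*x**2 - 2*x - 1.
3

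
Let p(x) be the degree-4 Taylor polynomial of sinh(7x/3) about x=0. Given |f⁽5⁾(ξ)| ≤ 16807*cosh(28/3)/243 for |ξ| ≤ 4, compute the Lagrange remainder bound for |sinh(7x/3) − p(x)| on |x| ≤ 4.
2151296*cosh(28/3)/3645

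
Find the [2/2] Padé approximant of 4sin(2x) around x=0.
8*x/(2*x**2/3 + 1)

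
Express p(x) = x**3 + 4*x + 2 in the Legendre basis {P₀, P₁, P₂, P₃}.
(2)P₀ + (23/5)P₁ + (2/5)P₃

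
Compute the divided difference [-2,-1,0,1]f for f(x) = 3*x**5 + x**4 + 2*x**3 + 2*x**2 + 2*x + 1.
15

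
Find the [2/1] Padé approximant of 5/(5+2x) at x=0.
1/(2*x/5 + 1)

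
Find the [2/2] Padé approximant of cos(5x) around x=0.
(1 - 125*x**2/12)/(25*x**2/12 + 1)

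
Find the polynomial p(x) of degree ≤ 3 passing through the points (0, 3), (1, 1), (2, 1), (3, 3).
x**2 - 3*x + 3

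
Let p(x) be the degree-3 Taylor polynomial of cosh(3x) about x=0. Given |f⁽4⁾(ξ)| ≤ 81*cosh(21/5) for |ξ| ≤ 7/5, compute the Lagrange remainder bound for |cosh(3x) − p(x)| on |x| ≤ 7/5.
64827*cosh(21/5)/5000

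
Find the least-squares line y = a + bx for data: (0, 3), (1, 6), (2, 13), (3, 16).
a = 13/5, b = 23/5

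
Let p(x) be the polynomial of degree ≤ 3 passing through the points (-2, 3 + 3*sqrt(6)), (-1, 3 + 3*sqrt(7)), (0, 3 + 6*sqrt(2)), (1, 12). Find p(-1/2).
-3*sqrt(6)/16 + 39/16 + 27*sqrt(7)/16 + 27*sqrt(2)/8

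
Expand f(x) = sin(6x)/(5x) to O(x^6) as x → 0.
6/5 - 36*x**2/5 + 324*x**4/25 + O(x**6)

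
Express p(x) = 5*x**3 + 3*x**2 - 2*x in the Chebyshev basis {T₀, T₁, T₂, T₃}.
(3/2)T₀ + (7/4)T₁ + (3/2)T₂ + (5/4)T₃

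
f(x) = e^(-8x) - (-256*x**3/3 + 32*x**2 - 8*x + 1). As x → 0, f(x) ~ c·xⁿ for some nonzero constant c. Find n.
4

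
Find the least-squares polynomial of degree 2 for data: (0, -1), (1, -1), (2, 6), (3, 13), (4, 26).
-9/7 + (-22/35)x + (13/7)x²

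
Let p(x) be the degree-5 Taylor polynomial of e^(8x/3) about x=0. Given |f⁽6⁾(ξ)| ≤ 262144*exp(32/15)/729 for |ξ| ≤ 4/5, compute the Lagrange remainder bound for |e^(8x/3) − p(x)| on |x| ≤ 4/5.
67108864*exp(32/15)/512578125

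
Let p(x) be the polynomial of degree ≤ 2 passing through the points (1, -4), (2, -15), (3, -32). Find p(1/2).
-3/4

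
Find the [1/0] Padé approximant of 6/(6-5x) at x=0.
5*x/6 + 1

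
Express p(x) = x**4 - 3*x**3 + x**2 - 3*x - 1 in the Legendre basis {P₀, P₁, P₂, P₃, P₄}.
(-7/15)P₀ + (-24/5)P₁ + (26/21)P₂ + (-6/5)P₃ + (8/35)P₄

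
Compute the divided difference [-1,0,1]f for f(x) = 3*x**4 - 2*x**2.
1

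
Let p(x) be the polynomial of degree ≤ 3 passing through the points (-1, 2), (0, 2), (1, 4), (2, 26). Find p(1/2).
13/8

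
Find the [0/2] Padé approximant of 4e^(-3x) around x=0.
4/(9*x**2/2 + 3*x + 1)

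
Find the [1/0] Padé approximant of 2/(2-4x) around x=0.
2*x + 1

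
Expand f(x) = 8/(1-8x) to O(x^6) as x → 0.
8 + 64*x + 512*x**2 + 4096*x**3 + 32768*x**4 + 262144*x**5 + O(x**6)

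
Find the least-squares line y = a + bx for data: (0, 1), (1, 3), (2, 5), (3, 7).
a = 1, b = 2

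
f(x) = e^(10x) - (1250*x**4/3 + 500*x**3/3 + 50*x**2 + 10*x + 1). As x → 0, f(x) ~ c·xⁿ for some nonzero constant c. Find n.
5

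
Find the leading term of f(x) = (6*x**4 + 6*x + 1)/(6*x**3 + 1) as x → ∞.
x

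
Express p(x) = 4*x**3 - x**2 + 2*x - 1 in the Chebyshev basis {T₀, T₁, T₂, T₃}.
(-3/2)T₀ + (5)T₁ + (-1/2)T₂ + T₃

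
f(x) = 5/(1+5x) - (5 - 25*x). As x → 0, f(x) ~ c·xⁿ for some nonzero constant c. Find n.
2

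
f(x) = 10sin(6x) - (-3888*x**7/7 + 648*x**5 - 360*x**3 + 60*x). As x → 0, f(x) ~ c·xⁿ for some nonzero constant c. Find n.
9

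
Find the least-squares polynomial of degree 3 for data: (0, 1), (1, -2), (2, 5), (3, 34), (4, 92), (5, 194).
17/18 + (-3329/756)x + (-31/126)x² + (191/108)x³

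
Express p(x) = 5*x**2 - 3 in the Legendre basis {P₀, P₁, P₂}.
(-4/3)P₀ + (10/3)P₂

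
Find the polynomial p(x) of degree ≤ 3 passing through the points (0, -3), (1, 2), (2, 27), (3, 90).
3*x**3 + x**2 + x - 3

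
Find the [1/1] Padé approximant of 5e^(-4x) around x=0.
(5 - 10*x)/(2*x + 1)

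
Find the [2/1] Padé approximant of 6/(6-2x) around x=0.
1/(1 - x/3)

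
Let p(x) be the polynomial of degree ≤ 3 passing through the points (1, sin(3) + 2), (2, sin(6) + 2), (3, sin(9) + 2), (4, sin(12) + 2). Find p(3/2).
15*sin(6)/16 - 5*sin(9)/16 + sin(12)/16 + 5*sin(3)/16 + 2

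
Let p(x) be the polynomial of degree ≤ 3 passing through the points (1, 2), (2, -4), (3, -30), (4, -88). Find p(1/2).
5/4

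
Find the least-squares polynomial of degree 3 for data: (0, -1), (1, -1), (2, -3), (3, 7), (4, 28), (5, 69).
-13/18 + (-131/756)x + (-134/63)x² + (107/108)x³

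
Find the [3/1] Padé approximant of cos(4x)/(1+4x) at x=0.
(8*x**3/3 - 28*x**2/3 + x/3 + 1)/(13*x/3 + 1)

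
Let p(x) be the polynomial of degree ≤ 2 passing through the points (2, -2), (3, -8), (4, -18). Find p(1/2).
-1/2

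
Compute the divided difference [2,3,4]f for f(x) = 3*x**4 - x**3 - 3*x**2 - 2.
153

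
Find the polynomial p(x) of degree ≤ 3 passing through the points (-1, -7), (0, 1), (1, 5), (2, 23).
3*x**3 - 2*x**2 + 3*x + 1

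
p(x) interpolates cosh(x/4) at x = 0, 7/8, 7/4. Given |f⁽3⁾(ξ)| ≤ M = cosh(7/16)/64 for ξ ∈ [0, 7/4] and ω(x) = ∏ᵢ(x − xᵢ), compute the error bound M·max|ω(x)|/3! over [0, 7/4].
343*sqrt(3)*cosh(7/16)/884736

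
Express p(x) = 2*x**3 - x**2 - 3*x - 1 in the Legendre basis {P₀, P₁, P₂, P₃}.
(-4/3)P₀ + (-9/5)P₁ + (-2/3)P₂ + (4/5)P₃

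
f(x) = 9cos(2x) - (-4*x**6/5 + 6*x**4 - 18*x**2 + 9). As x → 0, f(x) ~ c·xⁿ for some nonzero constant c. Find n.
8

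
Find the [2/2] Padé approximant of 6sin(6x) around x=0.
36*x/(6*x**2 + 1)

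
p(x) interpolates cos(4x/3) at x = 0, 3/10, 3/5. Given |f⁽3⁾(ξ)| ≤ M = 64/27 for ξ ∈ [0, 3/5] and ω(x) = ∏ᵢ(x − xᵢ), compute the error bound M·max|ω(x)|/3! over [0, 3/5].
8*sqrt(3)/3375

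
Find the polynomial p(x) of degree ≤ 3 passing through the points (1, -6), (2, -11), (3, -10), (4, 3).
x**3 - 3*x**2 - 3*x - 1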